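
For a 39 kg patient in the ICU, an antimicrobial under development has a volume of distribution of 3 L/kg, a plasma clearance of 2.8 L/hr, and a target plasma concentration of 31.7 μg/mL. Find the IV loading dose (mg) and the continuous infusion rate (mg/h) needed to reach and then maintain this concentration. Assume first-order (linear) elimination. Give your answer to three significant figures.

Vd(total) = 39 kg × 3 L/kg = 117.0 L
Loading dose = Vd × C = 117.0 × 31.7 = 3709 mg
Maintenance infusion rate = CL × Css = 2.800 × 31.7 = 88.76 mg/h

(a) 3710 mg; (b) 88.8 mg/h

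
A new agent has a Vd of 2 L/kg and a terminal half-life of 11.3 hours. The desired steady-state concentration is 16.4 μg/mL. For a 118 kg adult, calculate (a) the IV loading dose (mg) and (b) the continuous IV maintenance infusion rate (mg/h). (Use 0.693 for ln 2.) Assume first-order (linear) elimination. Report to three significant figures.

(a) 3870 mg; (b) 237 mg/h

Vd = 2 L/kg × 118 kg = 236.0 L
LD = Vd × C = 236.0 × 16.4 = 3870 mg
CL = 0.693 × Vd / t½ = 0.693 × 236.0 / 11.3 = 14.47 L/h
Infusion rate = CL × Css = 14.47 × 16.4 = 237.3 mg/h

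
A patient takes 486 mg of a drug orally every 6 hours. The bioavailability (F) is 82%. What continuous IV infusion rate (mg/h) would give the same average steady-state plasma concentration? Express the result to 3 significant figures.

Equivalent systemic input: infusion rate = F·D/τ.
Rate = 0.82 × 486 / 6 = 66.42 mg/h

66.4 mg/h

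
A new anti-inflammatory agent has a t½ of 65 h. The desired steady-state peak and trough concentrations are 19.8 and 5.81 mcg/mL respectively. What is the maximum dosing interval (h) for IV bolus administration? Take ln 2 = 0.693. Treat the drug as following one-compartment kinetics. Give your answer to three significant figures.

k = 0.693 / t½ = 0.693 / 65 = 0.01066 h⁻¹
Between IV bolus doses, concentration decays as C = C₀·e^(−kτ), so C_peak/C_trough = e^(kτ).
τ_max = ln(C_peak/C_trough) / k = ln(19.8/5.81) / 0.01066 = 1.226 / 0.01066 = 115.0 h

115 h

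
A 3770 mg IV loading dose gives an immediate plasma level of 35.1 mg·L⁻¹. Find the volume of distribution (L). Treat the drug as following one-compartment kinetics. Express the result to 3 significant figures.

Immediately after an IV bolus, C₀ = Dose / Vd, so Vd = Dose / C₀.
Vd = 3770 / 35.1 = 107.4 L

107 L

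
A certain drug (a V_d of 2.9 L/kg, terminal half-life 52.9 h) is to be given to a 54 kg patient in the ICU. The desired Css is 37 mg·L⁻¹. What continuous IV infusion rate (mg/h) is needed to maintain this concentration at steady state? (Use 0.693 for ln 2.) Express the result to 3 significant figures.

75.9 mg/h

Vd(total) = 54 kg × 2.9 L/kg = 156.6 L
CL = ln 2 · Vd / t½ = 0.693 × 156.6 / 52.9 = 2.051 L/h
Infusion rate = CL × Css = 2.051 × 37 = 75.89 mg/h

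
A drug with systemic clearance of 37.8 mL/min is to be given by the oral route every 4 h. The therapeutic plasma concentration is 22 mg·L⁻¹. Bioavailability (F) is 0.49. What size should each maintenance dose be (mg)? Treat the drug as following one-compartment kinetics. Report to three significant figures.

CL = 37.8 mL/min × 60/1000 = 2.268 L/h
D = CL × Css × τ / F = 2.268 × 22 × 4 / 0.49 = 407.3 mg

407 mg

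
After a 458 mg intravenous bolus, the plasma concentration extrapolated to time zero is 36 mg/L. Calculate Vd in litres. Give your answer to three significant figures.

12.7 L

Immediately after an IV bolus, C₀ = Dose / Vd, so Vd = Dose / C₀.
Vd = 458 / 36 = 12.72 L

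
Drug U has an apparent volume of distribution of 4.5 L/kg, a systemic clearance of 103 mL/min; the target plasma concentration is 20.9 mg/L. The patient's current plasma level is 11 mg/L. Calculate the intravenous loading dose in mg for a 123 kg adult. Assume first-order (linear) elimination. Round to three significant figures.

5480 mg

Total Vd = 4.5 × 123 = 553.5 L
The loading dose fills Vd to the target concentration; clearance is irrelevant here.
Concentration deficit ΔC = 20.9 − 11 = 9.900 mg/L
LD = Vd × ΔC = 553.5 × 9.900 = 5480 mg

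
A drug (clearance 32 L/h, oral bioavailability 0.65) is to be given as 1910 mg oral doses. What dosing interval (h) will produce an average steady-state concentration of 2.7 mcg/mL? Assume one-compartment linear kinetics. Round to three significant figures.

14.4 h

F·D/τ = CL·Css → τ = F·D / (CL·Css).
τ = 0.65 × 1910 / (32 × 2.7) = 14.37 h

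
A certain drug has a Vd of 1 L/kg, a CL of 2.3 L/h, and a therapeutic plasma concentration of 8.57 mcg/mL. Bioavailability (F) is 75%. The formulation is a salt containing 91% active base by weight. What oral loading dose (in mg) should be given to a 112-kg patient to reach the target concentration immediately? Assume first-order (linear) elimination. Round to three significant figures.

Vd(total) = 112 kg × 1 L/kg = 112.0 L
The loading dose fills Vd to the target concentration; clearance is irrelevant here.
LD = Vd × C / F / S = 112.0 × 8.570 / 0.75 / 0.91 = 1406 mg

1410 mg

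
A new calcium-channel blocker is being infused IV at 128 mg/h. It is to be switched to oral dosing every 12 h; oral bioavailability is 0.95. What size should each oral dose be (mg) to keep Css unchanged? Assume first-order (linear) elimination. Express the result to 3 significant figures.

To maintain the same Css, the systemic dosing rate must be unchanged: F·D/τ = infusion rate.
D = rate × τ / F = 128 × 12 / 0.95 = 1617 mg

1620 mg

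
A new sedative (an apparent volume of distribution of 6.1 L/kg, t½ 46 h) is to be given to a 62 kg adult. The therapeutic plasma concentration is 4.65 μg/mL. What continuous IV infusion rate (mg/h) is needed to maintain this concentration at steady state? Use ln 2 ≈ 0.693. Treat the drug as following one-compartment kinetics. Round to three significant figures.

26.5 mg/h

Vd(total) = 62 kg × 6.1 L/kg = 378.2 L
k = 0.693/46 = 0.01507 h⁻¹, so CL = k·Vd = 0.01507 × 378.2 = 5.699 L/h
Infusion rate = CL × Css = 5.699 × 4.65 = 26.50 mg/h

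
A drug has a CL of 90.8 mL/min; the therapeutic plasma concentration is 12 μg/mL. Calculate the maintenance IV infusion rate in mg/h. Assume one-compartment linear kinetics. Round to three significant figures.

Convert clearance: 90.8 mL/min × 60 min/h ÷ 1000 mL/L = 5.448 L/h
R₀ = 5.448 × 12 = 65.38 mg/h

65.4 mg/h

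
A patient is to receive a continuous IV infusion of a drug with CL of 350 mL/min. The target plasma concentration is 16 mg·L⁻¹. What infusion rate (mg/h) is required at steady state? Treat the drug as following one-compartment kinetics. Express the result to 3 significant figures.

336 mg/h

CL = 350 mL/min × 60/1000 = 21.00 L/h
Infusion rate = CL · Css = 21.00 L/h × 16 mg/L = 336.0 mg/h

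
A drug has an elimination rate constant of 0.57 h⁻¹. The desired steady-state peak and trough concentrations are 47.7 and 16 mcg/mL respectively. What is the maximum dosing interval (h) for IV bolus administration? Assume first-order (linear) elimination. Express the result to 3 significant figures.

1.92 h

Between IV bolus doses, concentration decays as C = C₀·e^(−kτ), so C_peak/C_trough = e^(kτ).
τ_max = ln(C_peak/C_trough) / k = ln(47.7/16) / 0.5700 = 1.092 / 0.5700 = 1.916 h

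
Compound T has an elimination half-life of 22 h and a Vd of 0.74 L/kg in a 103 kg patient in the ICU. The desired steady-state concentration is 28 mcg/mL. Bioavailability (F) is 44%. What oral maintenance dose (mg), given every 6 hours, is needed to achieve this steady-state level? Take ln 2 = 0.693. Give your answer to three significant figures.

Vd = 0.74 L/kg × 103 kg = 76.22 L
CL = 0.693 × Vd / t½ = 0.693 × 76.22 / 22 = 2.401 L/h
D = CL × Css × τ / F = 2.401 × 28 × 6 / 0.44 = 916.7 mg

917 mg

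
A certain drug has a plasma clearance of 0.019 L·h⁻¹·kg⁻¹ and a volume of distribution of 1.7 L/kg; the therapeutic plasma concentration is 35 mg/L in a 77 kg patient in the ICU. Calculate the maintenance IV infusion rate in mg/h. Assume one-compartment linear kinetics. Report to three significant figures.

CL = 0.019 L·h⁻¹·kg⁻¹ × 77 kg = 1.463 L/h
Rate = CL × Css = 1.463 × 35 = 51.21 mg/h

51.2 mg/h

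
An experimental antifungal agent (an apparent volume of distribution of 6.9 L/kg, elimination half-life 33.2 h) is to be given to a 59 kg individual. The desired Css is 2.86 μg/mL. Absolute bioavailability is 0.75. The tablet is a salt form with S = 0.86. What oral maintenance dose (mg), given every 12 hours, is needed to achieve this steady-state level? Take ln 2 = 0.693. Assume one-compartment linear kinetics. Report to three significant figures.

Vd(total) = 59 kg × 6.9 L/kg = 407.1 L
CL = 0.693 × Vd / t½ = 0.693 × 407.1 / 33.2 = 8.498 L/h
D = CL × Css × τ / F / S = 8.498 × 2.86 × 12 / 0.75 / 0.86 = 452.2 mg

452 mg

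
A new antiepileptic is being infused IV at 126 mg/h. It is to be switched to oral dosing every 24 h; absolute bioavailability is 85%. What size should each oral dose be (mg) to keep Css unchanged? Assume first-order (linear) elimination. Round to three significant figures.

3560 mg

To maintain the same Css, the systemic dosing rate must be unchanged: F·D/τ = infusion rate.
D = rate × τ / F = 126 × 24 / 0.85 = 3558 mg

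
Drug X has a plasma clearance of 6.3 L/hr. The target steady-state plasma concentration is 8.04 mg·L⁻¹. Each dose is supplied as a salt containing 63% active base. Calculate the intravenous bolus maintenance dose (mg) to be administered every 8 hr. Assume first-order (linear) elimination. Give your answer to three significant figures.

643 mg

D = CL × Css × τ / S = 6.300 × 8.04 × 8 / 0.63 = 643.2 mg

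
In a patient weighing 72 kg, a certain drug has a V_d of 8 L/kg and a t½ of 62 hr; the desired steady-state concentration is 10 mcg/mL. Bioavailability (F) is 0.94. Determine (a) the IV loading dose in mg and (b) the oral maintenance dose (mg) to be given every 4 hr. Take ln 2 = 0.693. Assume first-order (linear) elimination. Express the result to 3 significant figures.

(a) 5760 mg; (b) 274 mg

Vd = 8 L/kg × 72 kg = 576.0 L
LD = Vd × C = 576.0 × 10 = 5760 mg
CL = 0.693 × Vd / t½ = 0.693 × 576.0 / 62 = 6.438 L/h
D = CL × Css × τ / F = 6.438 × 10 × 4 / 0.94 = 274.0 mg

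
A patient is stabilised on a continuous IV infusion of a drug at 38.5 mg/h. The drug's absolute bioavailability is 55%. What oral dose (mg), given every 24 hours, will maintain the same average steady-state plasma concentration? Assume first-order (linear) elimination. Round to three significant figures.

To maintain the same Css, the systemic dosing rate must be unchanged: F·D/τ = infusion rate.
D = rate × τ / F = 38.5 × 24 / 0.55 = 1680 mg

1680 mg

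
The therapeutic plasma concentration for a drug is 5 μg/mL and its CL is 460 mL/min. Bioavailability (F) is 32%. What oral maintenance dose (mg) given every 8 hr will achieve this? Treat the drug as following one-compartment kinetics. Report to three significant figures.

3450 mg

Convert clearance: 460 mL/min × 60 min/h ÷ 1000 mL/L = 27.60 L/h
D = CL × Css × τ / F = 27.60 × 5 × 8 / 0.32 = 3450 mg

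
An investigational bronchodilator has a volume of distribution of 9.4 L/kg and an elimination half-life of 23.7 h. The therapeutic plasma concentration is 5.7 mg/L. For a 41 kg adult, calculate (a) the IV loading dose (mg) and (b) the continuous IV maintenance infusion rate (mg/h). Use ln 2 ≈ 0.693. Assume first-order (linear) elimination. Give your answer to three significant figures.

(a) 2200 mg; (b) 64.2 mg/h

Vd = 9.4 L/kg × 41 kg = 385.4 L
LD = Vd × C = 385.4 × 5.7 = 2197 mg
CL = 0.693 × Vd / t½ = 0.693 × 385.4 / 23.7 = 11.27 L/h
Infusion rate = CL × Css = 11.27 × 5.7 = 64.24 mg/h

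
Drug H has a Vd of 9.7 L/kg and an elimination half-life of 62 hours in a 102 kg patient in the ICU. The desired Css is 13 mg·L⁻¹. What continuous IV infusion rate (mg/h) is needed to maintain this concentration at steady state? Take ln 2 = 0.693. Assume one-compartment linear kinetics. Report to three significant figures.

144 mg/h

Vd(total) = 102 kg × 9.7 L/kg = 989.4 L
CL = ln 2 · Vd / t½ = 0.693 × 989.4 / 62 = 11.06 L/h
Infusion rate = CL × Css = 11.06 × 13 = 143.8 mg/h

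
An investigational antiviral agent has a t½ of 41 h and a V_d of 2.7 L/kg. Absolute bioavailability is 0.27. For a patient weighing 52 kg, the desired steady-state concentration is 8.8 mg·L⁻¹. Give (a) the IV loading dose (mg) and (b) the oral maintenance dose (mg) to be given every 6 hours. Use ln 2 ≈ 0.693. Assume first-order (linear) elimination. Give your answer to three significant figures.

(a) 1240 mg; (b) 464 mg

Vd = 2.7 L/kg × 52 kg = 140.4 L
LD = Vd × C = 140.4 × 8.8 = 1236 mg
CL = 0.693 × Vd / t½ = 0.693 × 140.4 / 41 = 2.373 L/h
D = CL × Css × τ / F = 2.373 × 8.8 × 6 / 0.27 = 464.1 mg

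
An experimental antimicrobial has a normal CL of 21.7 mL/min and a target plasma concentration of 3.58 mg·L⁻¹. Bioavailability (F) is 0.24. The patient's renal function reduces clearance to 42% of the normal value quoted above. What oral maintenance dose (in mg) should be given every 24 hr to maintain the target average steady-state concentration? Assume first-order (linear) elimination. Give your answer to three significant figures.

196 mg

Convert clearance: 21.7 mL/min × 60 min/h ÷ 1000 mL/L = 1.302 L/h
Patient clearance = 0.42 × 1.302 = 0.5468 L/h
D = CL × Css × τ / F = 0.5468 × 3.58 × 24 / 0.24 = 195.8 mg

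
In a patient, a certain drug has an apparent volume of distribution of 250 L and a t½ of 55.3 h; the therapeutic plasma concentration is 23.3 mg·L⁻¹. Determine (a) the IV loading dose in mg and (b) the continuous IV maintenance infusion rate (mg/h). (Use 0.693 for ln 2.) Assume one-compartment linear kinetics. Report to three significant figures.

(a) 5830 mg; (b) 73.0 mg/h

LD = Vd × C = 250.0 × 23.3 = 5825 mg
CL = 0.693 × Vd / t½ = 0.693 × 250.0 / 55.3 = 3.133 L/h
Infusion rate = CL × Css = 3.133 × 23.3 = 73.00 mg/h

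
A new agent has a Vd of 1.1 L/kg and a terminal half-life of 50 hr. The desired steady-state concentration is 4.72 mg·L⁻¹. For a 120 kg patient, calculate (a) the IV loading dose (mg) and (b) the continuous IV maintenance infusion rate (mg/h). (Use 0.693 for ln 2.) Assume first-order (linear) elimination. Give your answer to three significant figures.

Total Vd = 1.1 × 120 = 132.0 L
LD = Vd × C = 132.0 × 4.72 = 623.0 mg
CL = 0.693 × Vd / t½ = 0.693 × 132.0 / 50 = 1.830 L/h
Infusion rate = CL × Css = 1.830 × 4.72 = 8.638 mg/h

(a) 623 mg; (b) 8.64 mg/h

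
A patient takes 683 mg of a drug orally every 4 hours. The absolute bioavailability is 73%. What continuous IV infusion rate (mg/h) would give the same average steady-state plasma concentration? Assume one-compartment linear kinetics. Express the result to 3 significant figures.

Equivalent systemic input: infusion rate = F·D/τ.
Rate = 0.73 × 683 / 4 = 124.6 mg/h

125 mg/h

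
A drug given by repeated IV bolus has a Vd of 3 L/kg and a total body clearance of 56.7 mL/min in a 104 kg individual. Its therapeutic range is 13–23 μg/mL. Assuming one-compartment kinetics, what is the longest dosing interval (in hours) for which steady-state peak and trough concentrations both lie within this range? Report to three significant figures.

Vd(total) = 104 kg × 3 L/kg = 312.0 L
CL = 56.7 mL/min × 60/1000 = 3.402 L/h
k = CL / Vd = 3.402 / 312.0 = 0.01090 h⁻¹
Between IV bolus doses, concentration decays as C = C₀·e^(−kτ), so C_peak/C_trough = e^(kτ).
τ_max = ln(C_peak/C_trough) / k = ln(23/13) / 0.01090 = 0.5705 / 0.01090 = 52.34 h

52.3 h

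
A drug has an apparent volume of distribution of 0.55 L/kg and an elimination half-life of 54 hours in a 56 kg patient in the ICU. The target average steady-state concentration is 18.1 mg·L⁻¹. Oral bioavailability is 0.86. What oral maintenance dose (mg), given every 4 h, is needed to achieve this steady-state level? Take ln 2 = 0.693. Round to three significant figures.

33.3 mg

Total Vd = 0.55 × 56 = 30.80 L
CL = ln 2 · Vd / t½ = 0.693 × 30.80 / 54 = 0.3953 L/h
D = CL × Css × τ / F = 0.3953 × 18.1 × 4 / 0.86 = 33.28 mg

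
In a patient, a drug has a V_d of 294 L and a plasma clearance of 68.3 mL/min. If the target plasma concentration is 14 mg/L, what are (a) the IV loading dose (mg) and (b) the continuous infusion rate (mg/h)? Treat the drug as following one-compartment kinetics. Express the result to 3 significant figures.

(a) 4120 mg; (b) 57.4 mg/h

Loading dose = Vd × C = 294.0 × 14 = 4116 mg
CL = 68.3 mL/min = 68.3 × 0.06 = 4.098 L/h
Infusion rate = 4.098 L/h × 14 mg/L = 57.37 mg/h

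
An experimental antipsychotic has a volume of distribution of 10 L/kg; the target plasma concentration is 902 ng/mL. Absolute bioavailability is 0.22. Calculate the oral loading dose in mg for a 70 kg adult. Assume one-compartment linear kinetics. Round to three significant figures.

Total Vd = 10 × 70 = 700.0 L
C = 902 ng/mL = 0.9020 mg/L
The loading dose fills Vd to the target concentration.
LD = Vd × C / F = 700.0 × 0.9020 / 0.22 = 2870 mg

2870 mg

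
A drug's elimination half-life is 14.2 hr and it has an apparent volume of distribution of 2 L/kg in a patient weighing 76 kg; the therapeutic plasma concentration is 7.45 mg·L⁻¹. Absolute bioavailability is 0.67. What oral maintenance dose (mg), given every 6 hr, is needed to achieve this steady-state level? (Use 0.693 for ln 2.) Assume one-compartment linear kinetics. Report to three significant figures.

495 mg

Vd = 2 L/kg × 76 kg = 152.0 L
CL = 0.693 × Vd / t½ = 0.693 × 152.0 / 14.2 = 7.418 L/h
D = CL × Css × τ / F = 7.418 × 7.45 × 6 / 0.67 = 494.9 mg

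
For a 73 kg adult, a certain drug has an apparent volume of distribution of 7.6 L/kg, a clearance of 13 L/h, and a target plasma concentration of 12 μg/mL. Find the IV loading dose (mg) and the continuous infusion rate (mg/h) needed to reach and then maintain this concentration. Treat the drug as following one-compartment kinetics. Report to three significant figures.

(a) 6660 mg; (b) 156 mg/h

Vd = 7.6 L/kg × 73 kg = 554.8 L
Loading dose = Vd × C = 554.8 × 12 = 6658 mg
Maintenance: replace elimination → rate = CL × Css = 13.00 × 12 = 156.0 mg/h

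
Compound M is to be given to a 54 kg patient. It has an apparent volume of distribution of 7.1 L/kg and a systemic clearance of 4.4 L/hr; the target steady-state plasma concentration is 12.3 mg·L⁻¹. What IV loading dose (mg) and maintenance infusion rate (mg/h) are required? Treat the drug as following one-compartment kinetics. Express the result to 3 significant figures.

(a) 4720 mg; (b) 54.1 mg/h

Total Vd = 7.1 × 54 = 383.4 L
LD = Vd · C_target = 383.4 × 12.3 = 4716 mg
Infusion rate = 4.400 L/h × 12.3 mg/L = 54.12 mg/h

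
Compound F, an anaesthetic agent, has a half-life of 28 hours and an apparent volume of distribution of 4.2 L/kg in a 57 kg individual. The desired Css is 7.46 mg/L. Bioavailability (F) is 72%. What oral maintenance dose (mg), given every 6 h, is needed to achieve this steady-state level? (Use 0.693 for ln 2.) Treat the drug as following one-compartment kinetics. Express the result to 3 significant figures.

368 mg

Vd(total) = 57 kg × 4.2 L/kg = 239.4 L
k = 0.693/28 = 0.02475 h⁻¹, so CL = k·Vd = 0.02475 × 239.4 = 5.925 L/h
D = CL × Css × τ / F = 5.925 × 7.46 × 6 / 0.72 = 368.3 mg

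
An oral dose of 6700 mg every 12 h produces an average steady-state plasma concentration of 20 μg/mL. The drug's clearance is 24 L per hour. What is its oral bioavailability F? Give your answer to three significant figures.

0.860

F·D/τ = CL·Css at steady state → F = CL·Css·τ / D.
F = 24 × 20 × 12 / 6700 = 0.860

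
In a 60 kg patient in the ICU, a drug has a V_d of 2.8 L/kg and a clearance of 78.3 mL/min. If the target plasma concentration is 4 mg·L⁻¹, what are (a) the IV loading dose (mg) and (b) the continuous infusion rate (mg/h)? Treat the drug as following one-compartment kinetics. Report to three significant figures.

Total Vd = 2.8 × 60 = 168.0 L
LD = Vd · C_target = 168.0 × 4 = 672.0 mg
CL = 78.3 mL/min × 60/1000 = 4.698 L/h
Maintenance infusion rate = CL × Css = 4.698 × 4 = 18.79 mg/h

(a) 672 mg; (b) 18.8 mg/h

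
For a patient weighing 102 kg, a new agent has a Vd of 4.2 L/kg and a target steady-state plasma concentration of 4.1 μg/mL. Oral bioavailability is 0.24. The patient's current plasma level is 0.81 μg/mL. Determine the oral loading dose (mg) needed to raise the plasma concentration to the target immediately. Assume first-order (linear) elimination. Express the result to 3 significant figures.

Total Vd = 4.2 × 102 = 428.4 L
Concentration deficit ΔC = 4.1 − 0.81 = 3.290 mg/L
LD = Vd × ΔC / F = 428.4 × 3.290 / 0.24 = 5873 mg

5870 mg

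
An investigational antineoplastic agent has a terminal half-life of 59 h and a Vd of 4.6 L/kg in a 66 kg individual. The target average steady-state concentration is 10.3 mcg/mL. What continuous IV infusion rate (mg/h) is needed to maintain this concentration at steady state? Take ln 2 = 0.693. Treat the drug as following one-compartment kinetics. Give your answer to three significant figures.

36.7 mg/h

Total Vd = 4.6 × 66 = 303.6 L
k = 0.693/59 = 0.01175 h⁻¹, so CL = k·Vd = 0.01175 × 303.6 = 3.567 L/h
Infusion rate = CL × Css = 3.567 × 10.3 = 36.74 mg/h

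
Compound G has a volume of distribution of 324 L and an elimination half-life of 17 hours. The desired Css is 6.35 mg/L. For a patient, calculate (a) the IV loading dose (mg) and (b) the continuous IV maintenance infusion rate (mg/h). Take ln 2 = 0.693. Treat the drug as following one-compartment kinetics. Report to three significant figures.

(a) 2060 mg; (b) 83.9 mg/h

LD = Vd × C = 324.0 × 6.35 = 2057 mg
CL = 0.693 × Vd / t½ = 0.693 × 324.0 / 17 = 13.21 L/h
Infusion rate = CL × Css = 13.21 × 6.35 = 83.88 mg/h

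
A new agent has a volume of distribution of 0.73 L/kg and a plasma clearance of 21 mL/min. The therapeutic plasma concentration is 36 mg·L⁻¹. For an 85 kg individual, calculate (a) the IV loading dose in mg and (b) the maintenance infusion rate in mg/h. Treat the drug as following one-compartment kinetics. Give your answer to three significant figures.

(a) 2230 mg; (b) 45.4 mg/h

Vd(total) = 85 kg × 0.73 L/kg = 62.05 L
Loading dose = Vd × C = 62.05 × 36 = 2234 mg
Convert clearance: 21 mL/min × 60 min/h ÷ 1000 mL/L = 1.260 L/h
Maintenance infusion rate = CL × Css = 1.260 × 36 = 45.36 mg/h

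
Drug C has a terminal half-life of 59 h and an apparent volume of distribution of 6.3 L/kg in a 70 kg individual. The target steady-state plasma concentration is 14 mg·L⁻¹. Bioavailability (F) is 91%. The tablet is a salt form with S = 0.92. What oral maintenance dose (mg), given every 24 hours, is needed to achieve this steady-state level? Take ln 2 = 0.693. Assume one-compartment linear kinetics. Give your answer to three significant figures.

2080 mg

Vd(total) = 70 kg × 6.3 L/kg = 441.0 L
CL = 0.693 × Vd / t½ = 0.693 × 441.0 / 59 = 5.180 L/h
D = CL × Css × τ / F / S = 5.180 × 14 × 24 / 0.91 / 0.92 = 2079 mg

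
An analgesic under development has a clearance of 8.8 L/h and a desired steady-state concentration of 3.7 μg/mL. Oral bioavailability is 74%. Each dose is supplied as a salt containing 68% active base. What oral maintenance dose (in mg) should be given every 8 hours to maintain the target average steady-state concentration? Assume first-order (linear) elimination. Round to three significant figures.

518 mg

D = CL × Css × τ / F / S = 8.800 × 3.7 × 8 / 0.74 / 0.68 = 517.6 mg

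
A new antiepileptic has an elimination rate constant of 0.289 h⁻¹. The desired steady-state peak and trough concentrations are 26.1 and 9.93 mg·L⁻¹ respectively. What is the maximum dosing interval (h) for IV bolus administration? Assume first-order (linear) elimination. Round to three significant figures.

Between IV bolus doses, concentration decays as C = C₀·e^(−kτ), so C_peak/C_trough = e^(kτ).
τ_max = ln(C_peak/C_trough) / k = ln(26.1/9.93) / 0.2890 = 0.9664 / 0.2890 = 3.344 h

3.34 h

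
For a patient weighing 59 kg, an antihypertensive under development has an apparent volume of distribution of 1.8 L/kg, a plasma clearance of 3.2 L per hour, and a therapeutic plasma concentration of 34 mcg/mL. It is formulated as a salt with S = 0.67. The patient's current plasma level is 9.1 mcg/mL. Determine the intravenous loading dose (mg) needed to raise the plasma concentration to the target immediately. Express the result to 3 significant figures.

Total Vd = 1.8 × 59 = 106.2 L
Concentration deficit ΔC = 34 − 9.1 = 24.90 mg/L
LD = Vd × ΔC / S = 106.2 × 24.90 / 0.67 = 3947 mg

3950 mg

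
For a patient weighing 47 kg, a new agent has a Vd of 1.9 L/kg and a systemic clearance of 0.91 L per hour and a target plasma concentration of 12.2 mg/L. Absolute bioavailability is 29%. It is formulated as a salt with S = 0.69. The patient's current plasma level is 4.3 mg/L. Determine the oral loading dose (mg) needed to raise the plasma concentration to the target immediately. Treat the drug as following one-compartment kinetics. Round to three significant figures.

3530 mg

Total Vd = 1.9 × 47 = 89.30 L
Concentration deficit ΔC = 12.2 − 4.3 = 7.900 mg/L
LD = Vd × ΔC / F / S = 89.30 × 7.900 / 0.29 / 0.69 = 3526 mg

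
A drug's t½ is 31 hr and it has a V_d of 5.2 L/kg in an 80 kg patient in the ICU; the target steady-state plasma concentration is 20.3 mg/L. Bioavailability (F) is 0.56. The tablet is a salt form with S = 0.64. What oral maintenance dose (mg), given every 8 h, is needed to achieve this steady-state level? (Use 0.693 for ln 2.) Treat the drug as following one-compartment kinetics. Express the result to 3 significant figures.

4210 mg

Vd(total) = 80 kg × 5.2 L/kg = 416.0 L
k = 0.693/31 = 0.02235 h⁻¹, so CL = k·Vd = 0.02235 × 416.0 = 9.298 L/h
D = CL × Css × τ / F / S = 9.298 × 20.3 × 8 / 0.56 / 0.64 = 4213 mg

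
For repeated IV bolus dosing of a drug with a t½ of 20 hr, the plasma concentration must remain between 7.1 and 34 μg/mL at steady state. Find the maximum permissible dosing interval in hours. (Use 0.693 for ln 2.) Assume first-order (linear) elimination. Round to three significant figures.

k = 0.693 / t½ = 0.693 / 20 = 0.03465 h⁻¹
Between IV bolus doses, concentration decays as C = C₀·e^(−kτ), so C_peak/C_trough = e^(kτ).
τ_max = ln(C_peak/C_trough) / k = ln(34/7.1) / 0.03465 = 1.566 / 0.03465 = 45.19 h

45.2 h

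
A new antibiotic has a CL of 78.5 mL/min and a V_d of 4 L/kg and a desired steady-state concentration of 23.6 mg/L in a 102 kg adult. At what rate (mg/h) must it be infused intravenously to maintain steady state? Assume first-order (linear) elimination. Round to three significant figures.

111 mg/h

CL = 78.5 mL/min × 60/1000 = 4.710 L/h
At steady state, infusion rate equals elimination rate: rate in = CL × Css.
Rate = CL × Css = 4.710 × 23.6 = 111.2 mg/h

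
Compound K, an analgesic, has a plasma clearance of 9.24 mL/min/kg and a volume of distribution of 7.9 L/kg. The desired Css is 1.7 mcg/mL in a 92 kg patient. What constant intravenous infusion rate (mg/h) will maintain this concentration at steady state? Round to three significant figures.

86.7 mg/h

CL = 9.24 mL/min/kg × 92 kg = 850.1 mL/min = 850.1 × 60/1000 = 51.01 L/h
Maintenance depends on clearance, not Vd — rate in must match rate out.
Rate = CL × Css = 51.01 × 1.7 = 86.72 mg/h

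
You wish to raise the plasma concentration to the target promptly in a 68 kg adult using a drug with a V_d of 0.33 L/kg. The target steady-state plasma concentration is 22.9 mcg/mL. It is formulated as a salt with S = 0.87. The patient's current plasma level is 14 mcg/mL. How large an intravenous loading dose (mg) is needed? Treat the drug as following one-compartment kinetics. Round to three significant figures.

230 mg

Vd(total) = 68 kg × 0.33 L/kg = 22.44 L
The loading dose fills Vd to the target concentration.
Concentration deficit ΔC = 22.9 − 14 = 8.900 mg/L
LD = Vd × ΔC / S = 22.44 × 8.900 / 0.87 = 229.6 mg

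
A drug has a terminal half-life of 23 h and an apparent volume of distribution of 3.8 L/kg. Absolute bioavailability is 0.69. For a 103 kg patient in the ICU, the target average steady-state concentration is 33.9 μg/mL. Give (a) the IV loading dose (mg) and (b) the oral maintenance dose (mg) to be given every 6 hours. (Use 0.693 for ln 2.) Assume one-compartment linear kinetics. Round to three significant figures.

Total Vd = 3.8 × 103 = 391.4 L
LD = Vd × C = 391.4 × 33.9 = 13270 mg
CL = 0.693 × Vd / t½ = 0.693 × 391.4 / 23 = 11.79 L/h
D = CL × Css × τ / F = 11.79 × 33.9 × 6 / 0.69 = 3475 mg

(a) 13300 mg; (b) 3480 mg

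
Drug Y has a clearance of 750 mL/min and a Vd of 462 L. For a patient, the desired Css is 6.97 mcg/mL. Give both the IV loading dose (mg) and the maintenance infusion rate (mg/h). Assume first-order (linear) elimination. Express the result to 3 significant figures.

(a) 3220 mg; (b) 314 mg/h

Loading: fill Vd to C_target → 462.0 L × 6.97 mg/L = 3220 mg
CL = 750 mL/min × 60/1000 = 45.00 L/h
Maintenance: replace elimination → rate = CL × Css = 45.00 × 6.97 = 313.7 mg/h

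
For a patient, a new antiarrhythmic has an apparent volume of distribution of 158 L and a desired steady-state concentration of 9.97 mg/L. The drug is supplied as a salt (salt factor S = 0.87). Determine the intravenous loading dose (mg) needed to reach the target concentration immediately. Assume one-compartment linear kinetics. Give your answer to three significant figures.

1810 mg

The loading dose fills Vd to the target concentration.
LD = Vd × C / S = 158.0 × 9.970 / 0.87 = 1811 mg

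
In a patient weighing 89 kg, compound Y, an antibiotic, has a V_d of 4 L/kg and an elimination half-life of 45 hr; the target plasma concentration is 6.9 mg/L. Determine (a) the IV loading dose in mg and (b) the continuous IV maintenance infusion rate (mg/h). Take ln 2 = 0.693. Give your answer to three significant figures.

(a) 2460 mg; (b) 37.8 mg/h

Total Vd = 4 × 89 = 356.0 L
LD = Vd × C = 356.0 × 6.9 = 2456 mg
CL = 0.693 × Vd / t½ = 0.693 × 356.0 / 45 = 5.482 L/h
Infusion rate = CL × Css = 5.482 × 6.9 = 37.83 mg/h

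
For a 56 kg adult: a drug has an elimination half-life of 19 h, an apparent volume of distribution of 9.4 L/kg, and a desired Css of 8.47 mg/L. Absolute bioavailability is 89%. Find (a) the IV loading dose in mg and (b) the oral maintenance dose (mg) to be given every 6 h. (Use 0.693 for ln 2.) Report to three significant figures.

(a) 4460 mg; (b) 1100 mg

Vd = 9.4 L/kg × 56 kg = 526.4 L
LD = Vd × C = 526.4 × 8.47 = 4459 mg
CL = 0.693 × Vd / t½ = 0.693 × 526.4 / 19 = 19.20 L/h
D = CL × Css × τ / F = 19.20 × 8.47 × 6 / 0.89 = 1096 mg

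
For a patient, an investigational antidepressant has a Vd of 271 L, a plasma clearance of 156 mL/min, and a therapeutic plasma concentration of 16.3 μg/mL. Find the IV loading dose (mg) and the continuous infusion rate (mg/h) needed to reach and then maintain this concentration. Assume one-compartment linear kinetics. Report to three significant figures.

(a) 4420 mg; (b) 153 mg/h

LD = Vd · C_target = 271.0 × 16.3 = 4417 mg
CL = 156 mL/min = 156 × 0.06 = 9.360 L/h
Maintenance infusion rate = CL × Css = 9.360 × 16.3 = 152.6 mg/h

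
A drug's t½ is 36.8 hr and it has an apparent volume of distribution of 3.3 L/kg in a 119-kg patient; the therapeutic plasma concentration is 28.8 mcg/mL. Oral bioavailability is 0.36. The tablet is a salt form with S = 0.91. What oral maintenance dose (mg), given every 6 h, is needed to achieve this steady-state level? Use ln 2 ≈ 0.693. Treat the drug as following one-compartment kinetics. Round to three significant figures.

Vd = 3.3 L/kg × 119 kg = 392.7 L
k = 0.693/36.8 = 0.01883 h⁻¹, so CL = k·Vd = 0.01883 × 392.7 = 7.395 L/h
D = CL × Css × τ / F / S = 7.395 × 28.8 × 6 / 0.36 / 0.91 = 3901 mg

3900 mg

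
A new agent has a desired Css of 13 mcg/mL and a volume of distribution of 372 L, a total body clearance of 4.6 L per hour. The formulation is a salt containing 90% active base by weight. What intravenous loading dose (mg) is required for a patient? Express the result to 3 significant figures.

LD = Vd × C / S = 372.0 × 13.00 / 0.9 = 5373 mg

5370 mg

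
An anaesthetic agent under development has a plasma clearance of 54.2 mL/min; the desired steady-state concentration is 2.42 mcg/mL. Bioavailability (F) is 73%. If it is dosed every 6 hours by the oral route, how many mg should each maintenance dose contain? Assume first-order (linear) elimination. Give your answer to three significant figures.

64.7 mg

CL = 54.2 mL/min = 54.2 × 0.06 = 3.252 L/h
D = CL × Css × τ / F = 3.252 × 2.42 × 6 / 0.73 = 64.68 mg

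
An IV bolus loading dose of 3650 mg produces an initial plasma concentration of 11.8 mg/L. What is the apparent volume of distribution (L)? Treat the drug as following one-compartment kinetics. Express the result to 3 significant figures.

309 L

Immediately after an IV bolus, C₀ = Dose / Vd, so Vd = Dose / C₀.
Vd = 3650 / 11.8 = 309.3 L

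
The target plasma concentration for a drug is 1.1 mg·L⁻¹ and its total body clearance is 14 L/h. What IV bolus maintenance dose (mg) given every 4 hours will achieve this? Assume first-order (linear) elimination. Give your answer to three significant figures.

61.6 mg

D = CL × Css × τ = 14.00 × 1.1 × 4 = 61.60 mg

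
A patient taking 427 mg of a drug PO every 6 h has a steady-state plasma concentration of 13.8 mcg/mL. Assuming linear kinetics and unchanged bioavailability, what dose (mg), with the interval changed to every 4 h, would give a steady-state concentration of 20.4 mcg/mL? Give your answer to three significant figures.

421 mg

For first-order elimination, Css ∝ F·D/(CL·τ); F and CL are unchanged, so Css ∝ D/τ.
D₂ = D₁ × (Css,target / Css,current) × (τ₂/τ₁) = 427 × (20.4/13.8) × (4/6) = 420.8 mg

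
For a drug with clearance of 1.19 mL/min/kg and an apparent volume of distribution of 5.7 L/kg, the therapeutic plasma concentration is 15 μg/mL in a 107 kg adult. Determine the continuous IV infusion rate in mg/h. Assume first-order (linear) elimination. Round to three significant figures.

CL = 1.19 mL/min/kg × 107 kg = 127.3 mL/min = 127.3 × 60/1000 = 7.638 L/h
Infusion rate = CL · Css = 7.638 L/h × 15 mg/L = 114.6 mg/h

115 mg/h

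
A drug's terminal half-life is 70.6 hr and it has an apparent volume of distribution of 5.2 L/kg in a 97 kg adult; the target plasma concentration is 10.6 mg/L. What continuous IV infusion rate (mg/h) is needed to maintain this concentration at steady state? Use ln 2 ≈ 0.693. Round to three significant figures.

52.5 mg/h

Total Vd = 5.2 × 97 = 504.4 L
CL = ln 2 · Vd / t½ = 0.693 × 504.4 / 70.6 = 4.951 L/h
Infusion rate = CL × Css = 4.951 × 10.6 = 52.48 mg/h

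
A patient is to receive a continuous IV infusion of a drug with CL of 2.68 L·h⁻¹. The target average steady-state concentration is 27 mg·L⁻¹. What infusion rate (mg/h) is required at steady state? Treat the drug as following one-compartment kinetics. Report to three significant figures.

R₀ = 2.680 × 27 = 72.36 mg/h

72.4 mg/h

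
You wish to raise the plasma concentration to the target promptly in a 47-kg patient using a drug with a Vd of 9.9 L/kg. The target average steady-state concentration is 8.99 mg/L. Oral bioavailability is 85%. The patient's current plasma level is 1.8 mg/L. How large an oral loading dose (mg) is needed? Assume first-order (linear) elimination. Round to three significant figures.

Total Vd = 9.9 × 47 = 465.3 L
The loading dose fills Vd to the target concentration.
Concentration deficit ΔC = 8.99 − 1.8 = 7.190 mg/L
LD = Vd × ΔC / F = 465.3 × 7.190 / 0.85 = 3936 mg

3940 mg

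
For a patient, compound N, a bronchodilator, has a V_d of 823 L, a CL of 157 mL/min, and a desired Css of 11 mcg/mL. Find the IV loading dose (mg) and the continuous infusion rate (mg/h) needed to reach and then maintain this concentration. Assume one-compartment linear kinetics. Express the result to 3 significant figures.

LD = Vd · C_target = 823.0 × 11 = 9053 mg
Convert clearance: 157 mL/min × 60 min/h ÷ 1000 mL/L = 9.420 L/h
Infusion rate = 9.420 L/h × 11 mg/L = 103.6 mg/h

(a) 9050 mg; (b) 104 mg/h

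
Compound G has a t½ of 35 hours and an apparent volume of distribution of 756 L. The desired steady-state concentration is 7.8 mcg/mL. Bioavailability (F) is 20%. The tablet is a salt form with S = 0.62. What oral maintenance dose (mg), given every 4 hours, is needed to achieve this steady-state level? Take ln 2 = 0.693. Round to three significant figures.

3770 mg

CL = 0.693 × Vd / t½ = 0.693 × 756.0 / 35 = 14.97 L/h
D = CL × Css × τ / F / S = 14.97 × 7.8 × 4 / 0.2 / 0.62 = 3767 mg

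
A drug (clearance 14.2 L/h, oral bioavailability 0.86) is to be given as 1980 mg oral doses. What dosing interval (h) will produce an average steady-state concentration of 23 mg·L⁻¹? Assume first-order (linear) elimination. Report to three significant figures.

5.21 h

F·D/τ = CL·Css → τ = F·D / (CL·Css).
τ = 0.86 × 1980 / (14.2 × 23) = 5.214 h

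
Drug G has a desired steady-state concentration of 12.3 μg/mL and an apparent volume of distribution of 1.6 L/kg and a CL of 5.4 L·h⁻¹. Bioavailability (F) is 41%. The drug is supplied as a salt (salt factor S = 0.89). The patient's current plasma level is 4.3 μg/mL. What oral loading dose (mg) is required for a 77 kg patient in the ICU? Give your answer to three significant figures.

Total Vd = 1.6 × 77 = 123.2 L
Concentration deficit ΔC = 12.3 − 4.3 = 8.000 mg/L
LD = Vd × ΔC / F / S = 123.2 × 8.000 / 0.41 / 0.89 = 2701 mg

2700 mg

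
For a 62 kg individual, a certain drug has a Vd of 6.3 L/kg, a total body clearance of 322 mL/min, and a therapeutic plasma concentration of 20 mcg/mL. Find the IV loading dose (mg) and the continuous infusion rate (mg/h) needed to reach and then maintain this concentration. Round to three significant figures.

(a) 7810 mg; (b) 386 mg/h

Vd = 6.3 L/kg × 62 kg = 390.6 L
Loading dose = Vd × C = 390.6 × 20 = 7812 mg
CL = 322 mL/min × 60/1000 = 19.32 L/h
Infusion rate = 19.32 L/h × 20 mg/L = 386.4 mg/h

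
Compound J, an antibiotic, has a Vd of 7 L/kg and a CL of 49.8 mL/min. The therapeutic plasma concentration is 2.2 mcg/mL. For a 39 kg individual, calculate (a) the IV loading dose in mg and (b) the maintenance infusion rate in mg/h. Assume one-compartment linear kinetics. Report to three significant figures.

Vd = 7 L/kg × 39 kg = 273.0 L
Loading: fill Vd to C_target → 273.0 L × 2.2 mg/L = 600.6 mg
CL = 49.8 mL/min = 49.8 × 0.06 = 2.988 L/h
Maintenance: replace elimination → rate = CL × Css = 2.988 × 2.2 = 6.574 mg/h

(a) 601 mg; (b) 6.57 mg/h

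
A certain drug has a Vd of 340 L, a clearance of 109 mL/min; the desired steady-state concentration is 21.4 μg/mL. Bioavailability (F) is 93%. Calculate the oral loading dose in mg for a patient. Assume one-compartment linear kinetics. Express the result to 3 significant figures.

7820 mg

LD = Vd × C / F = 340.0 × 21.40 / 0.93 = 7824 mg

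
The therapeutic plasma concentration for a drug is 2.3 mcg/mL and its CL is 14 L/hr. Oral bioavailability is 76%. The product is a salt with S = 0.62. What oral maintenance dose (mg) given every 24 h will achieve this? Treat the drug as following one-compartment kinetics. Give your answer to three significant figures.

1640 mg

At steady state, dose per interval replaces the amount cleared in that interval: F·S·D/τ = CL·Css.
D = CL × Css × τ / F / S = 14.00 × 2.3 × 24 / 0.76 / 0.62 = 1640 mg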